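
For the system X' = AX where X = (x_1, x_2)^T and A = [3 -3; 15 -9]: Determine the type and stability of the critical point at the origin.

stable spiral

A = [[3,-3],[15,-9]]; det(A-λI) = λ^2 + 6λ + 18.
λ = -3 ± 3i: negative real part.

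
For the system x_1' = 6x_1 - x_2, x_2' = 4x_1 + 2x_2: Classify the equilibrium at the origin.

unstable improper node

A = [[6,-1],[4,2]]; det(A-λI) = λ^2 - 8λ + 16.
repeated λ = 4 with a single eigenvector.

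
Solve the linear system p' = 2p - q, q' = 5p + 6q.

Coefficient matrix A = [[2, -1], [5, 6]].
Characteristic polynomial det(A - λI) = λ^2 - 8λ + 17 = 0.
Eigenvalues λ = 4 ± i (complex conjugate pair).
For λ=4+i: an eigenvector is (0,-1) - i(1,-2) = (0 - i, -1 + 2i).
A real fundamental pair from Re and Im of e^((4+i)t)v: X_1 = e^(4t)(cos(t)·(0,-1) + sin(t)·(1,-2)), X_2 = e^(4t)(sin(t)·(0,-1) - cos(t)·(1,-2)).
General solution: c_1X_1 + c_2X_2.

p(t) = c_1e^(4t)sin(t) - c_2e^(4t)cos(t), q(t) = -2c_1e^(4t)sin(t) - c_1e^(4t)cos(t) - c_2e^(4t)sin(t) + 2c_2e^(4t)cos(t)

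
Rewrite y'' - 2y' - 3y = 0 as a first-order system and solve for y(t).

Let x_1 = y, x_2 = y'. Then x_1' = x_2 and x_2' = 3x_1 + 2x_2.
A = [[0,1],[3,2]]; det(A-λI) = λ^2 - 2λ - 3.
Eigenvalues λ = 3, -1 with eigenvectors (1,3), (1,-1).

y(t) = C_1e^(3t) + C_2e^(-t)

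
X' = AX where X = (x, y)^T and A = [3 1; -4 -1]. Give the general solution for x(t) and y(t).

Coefficient matrix A = [[3, 1], [-4, -1]].
Characteristic polynomial det(A - λI) = λ^2 - 2λ + 1 = 0.
Single eigenvalue λ = 1 with algebraic multiplicity 2.
Eigenvector v = (1,-2); generalized eigenvector w with (A-λI)w=v is (-1,3).
General solution: e^(t)[K_1·v + K_2·(t·v + w)].

x(t) = K_1e^(t) + K_2te^(t) - K_2e^(t), y(t) = -2K_1e^(t) - 2K_2te^(t) + 3K_2e^(t)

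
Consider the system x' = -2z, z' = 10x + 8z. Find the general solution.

x(t) = -C_1e^(4t)sin(2t) + C_2e^(4t)cos(2t), z(t) = 2C_1e^(4t)sin(2t) + C_1e^(4t)cos(2t) + C_2e^(4t)sin(2t) - 2C_2e^(4t)cos(2t)

Coefficient matrix A = [[0, -2], [10, 8]].
Characteristic polynomial det(A - λI) = λ^2 - 8λ + 20 = 0.
Eigenvalues λ = 4 ± 2i (complex conjugate pair).
For λ=4+2i: an eigenvector is (0,1) - i(-1,2) = (0 + i, 1 - 2i).
A real fundamental pair from Re and Im of e^((4+2i)t)v: X_1 = e^(4t)(cos(2t)·(0,1) + sin(2t)·(-1,2)), X_2 = e^(4t)(sin(2t)·(0,1) - cos(2t)·(-1,2)).
General solution: C_1X_1 + C_2X_2.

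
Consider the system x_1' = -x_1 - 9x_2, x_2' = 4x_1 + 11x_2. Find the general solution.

Coefficient matrix A = [[-1, -9], [4, 11]].
Characteristic polynomial det(A - λI) = λ^2 - 10λ + 25 = 0.
Single eigenvalue λ = 5 with algebraic multiplicity 2.
Eigenvector v = (-3,2); generalized eigenvector w with (A-λI)w=v is (-1,1).
General solution: e^(5t)[C_1·v + C_2·(t·v + w)].

x_1(t) = -3C_1e^(5t) - 3C_2te^(5t) - C_2e^(5t), x_2(t) = 2C_1e^(5t) + 2C_2te^(5t) + C_2e^(5t)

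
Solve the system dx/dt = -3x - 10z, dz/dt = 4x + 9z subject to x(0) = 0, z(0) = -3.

Coefficient matrix A = [[-3, -10], [4, 9]].
Characteristic polynomial det(A - λI) = λ^2 - 6λ + 13 = 0.
Eigenvalues λ = 3 ± 2i (complex conjugate pair).
For λ=3+2i: an eigenvector is (1,-1) - i(2,-1) = (1 - 2i, -1 + i).
A real fundamental pair from Re and Im of e^((3+2i)t)v: X_1 = e^(3t)(cos(2t)·(1,-1) + sin(2t)·(2,-1)), X_2 = e^(3t)(sin(2t)·(1,-1) - cos(2t)·(2,-1)).
General solution: C_1X_1 + C_2X_2.
Applying x(0)=0, z(0)=-3 gives C_1=6, C_2=3.

x(t) = 15e^(3t)sin(2t), z(t) = -9e^(3t)sin(2t) - 3e^(3t)cos(2t)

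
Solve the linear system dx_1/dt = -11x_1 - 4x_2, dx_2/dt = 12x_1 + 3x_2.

x_1(t) = -2c_1e^(-5t) - c_2e^(-3t), x_2(t) = 3c_1e^(-5t) + 2c_2e^(-3t)

Coefficient matrix A = [[-11, -4], [12, 3]].
Characteristic polynomial det(A - λI) = λ^2 + 8λ + 15 = 0.
Eigenvalues λ = -5, -3.
For λ=-5: (A-λI) row 1 is [-6, -4], so an eigenvector is (-2, 3).
For λ=-3: (A-λI) row 1 is [-8, -4], so an eigenvector is (-1, 2).
General solution: c_1e^(-5t)(-2,3) + c_2e^(-3t)(-1,2).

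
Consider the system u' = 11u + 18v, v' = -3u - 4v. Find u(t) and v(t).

Coefficient matrix A = [[11, 18], [-3, -4]].
Characteristic polynomial det(A - λI) = λ^2 - 7λ + 10 = 0.
Eigenvalues λ = 2, 5.
For λ=2: (A-λI) row 1 is [9, 18], so an eigenvector is (-2, 1).
For λ=5: (A-λI) row 1 is [6, 18], so an eigenvector is (3, -1).
General solution: c_1e^(2t)(-2,1) + c_2e^(5t)(3,-1).

u(t) = -2c_1e^(2t) + 3c_2e^(5t), v(t) = c_1e^(2t) - c_2e^(5t)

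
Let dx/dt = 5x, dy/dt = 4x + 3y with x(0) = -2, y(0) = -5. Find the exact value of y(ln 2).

A = [[5,0],[4,3]]; eigenvalues λ = 5, 3.
Eigenvectors: (1,2) for λ=5, (0,-1) for λ=3.
From the initial condition, c_1 = -2, c_2 = 1.
y(ln 2) = (-2)(2^5)(2) + (1)(2^3)(-1) = -136.

-136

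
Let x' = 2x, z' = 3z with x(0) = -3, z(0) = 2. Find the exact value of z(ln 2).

16

A = [[2,0],[0,3]]; eigenvalues λ = 3, 2.
Eigenvectors: (0,-1) for λ=3, (1,0) for λ=2.
From the initial condition, c_1 = -2, c_2 = -3.
z(ln 2) = (-2)(2^3)(-1) + (-3)(2^2)(0) = 16.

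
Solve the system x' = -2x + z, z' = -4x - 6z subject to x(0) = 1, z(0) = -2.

Coefficient matrix A = [[-2, 1], [-4, -6]].
Characteristic polynomial det(A - λI) = λ^2 + 8λ + 16 = 0.
Single eigenvalue λ = -4 with algebraic multiplicity 2.
Eigenvector v = (-1,2); generalized eigenvector w with (A-λI)w=v is (0,-1).
General solution: e^(-4t)[c_1·v + c_2·(t·v + w)].
Applying x(0)=1, z(0)=-2 gives c_1=-1, c_2=0.

x(t) = e^(-4t), z(t) = -2e^(-4t)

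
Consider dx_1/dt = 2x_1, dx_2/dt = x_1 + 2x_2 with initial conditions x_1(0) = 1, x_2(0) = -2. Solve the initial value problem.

Coefficient matrix A = [[2, 0], [1, 2]].
Characteristic polynomial det(A - λI) = λ^2 - 4λ + 4 = 0.
Single eigenvalue λ = 2 with algebraic multiplicity 2.
Eigenvector v = (0,-1); generalized eigenvector w with (A-λI)w=v is (-1,-2).
General solution: e^(2t)[c_1·v + c_2·(t·v + w)].
Applying x_1(0)=1, x_2(0)=-2 gives c_1=4, c_2=-1.

x_1(t) = e^(2t), x_2(t) = te^(2t) - 2e^(2t)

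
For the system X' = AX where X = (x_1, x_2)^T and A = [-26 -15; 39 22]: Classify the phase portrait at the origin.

stable spiral

A = [[-26,-15],[39,22]]; det(A-λI) = λ^2 + 4λ + 13.
λ = -2 ± 3i: negative real part.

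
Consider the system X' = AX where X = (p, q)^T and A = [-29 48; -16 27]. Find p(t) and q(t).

Coefficient matrix A = [[-29, 48], [-16, 27]].
Characteristic polynomial det(A - λI) = λ^2 + 2λ - 15 = 0.
Eigenvalues λ = -5, 3.
For λ=-5: (A-λI) row 1 is [-24, 48], so an eigenvector is (2, 1).
For λ=3: (A-λI) row 1 is [-32, 48], so an eigenvector is (-3, -2).
General solution: K_1e^(-5t)(2,1) + K_2e^(3t)(-3,-2).

p(t) = 2K_1e^(-5t) - 3K_2e^(3t), q(t) = K_1e^(-5t) - 2K_2e^(3t)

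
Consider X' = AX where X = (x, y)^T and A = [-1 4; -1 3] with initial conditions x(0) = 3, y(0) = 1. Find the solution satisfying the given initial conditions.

Coefficient matrix A = [[-1, 4], [-1, 3]].
Characteristic polynomial det(A - λI) = λ^2 - 2λ + 1 = 0.
Single eigenvalue λ = 1 with algebraic multiplicity 2.
Eigenvector v = (2,1); generalized eigenvector w with (A-λI)w=v is (-3,-1).
General solution: e^(t)[K_1·v + K_2·(t·v + w)].
Applying x(0)=3, y(0)=1 gives K_1=0, K_2=-1.

x(t) = -2te^(t) + 3e^(t), y(t) = -te^(t) + e^(t)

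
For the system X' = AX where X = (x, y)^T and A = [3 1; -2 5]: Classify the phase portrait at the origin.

A = [[3,1],[-2,5]]; det(A-λI) = λ^2 - 8λ + 17.
λ = 4 ± i: positive real part.

unstable spiral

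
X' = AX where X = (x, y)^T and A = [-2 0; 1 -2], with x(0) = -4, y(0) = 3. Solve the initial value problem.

Coefficient matrix A = [[-2, 0], [1, -2]].
Characteristic polynomial det(A - λI) = λ^2 + 4λ + 4 = 0.
Single eigenvalue λ = -2 with algebraic multiplicity 2.
Eigenvector v = (0,-1); generalized eigenvector w with (A-λI)w=v is (-1,-3).
General solution: e^(-2t)[K_1·v + K_2·(t·v + w)].
Applying x(0)=-4, y(0)=3 gives K_1=-15, K_2=4.

x(t) = -4e^(-2t), y(t) = -4te^(-2t) + 3e^(-2t)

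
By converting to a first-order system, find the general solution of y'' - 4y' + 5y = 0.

y(t) = C_1e^(2t)cos(t) + C_2e^(2t)sin(t)

Let x_1 = y, x_2 = y'. Then x_1' = x_2 and x_2' = -5x_1 + 4x_2.
A = [[0,1],[-5,4]]; det(A-λI) = λ^2 - 4λ + 5.
Eigenvalues λ = 2 ± i.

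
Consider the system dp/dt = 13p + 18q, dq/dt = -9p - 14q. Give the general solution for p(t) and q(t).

p(t) = 2c_1e^(4t) - c_2e^(-5t), q(t) = -c_1e^(4t) + c_2e^(-5t)

Coefficient matrix A = [[13, 18], [-9, -14]].
Characteristic polynomial det(A - λI) = λ^2 + λ - 20 = 0.
Eigenvalues λ = 4, -5.
For λ=4: (A-λI) row 1 is [9, 18], so an eigenvector is (2, -1).
For λ=-5: (A-λI) row 1 is [18, 18], so an eigenvector is (-1, 1).
General solution: c_1e^(4t)(2,-1) + c_2e^(-5t)(-1,1).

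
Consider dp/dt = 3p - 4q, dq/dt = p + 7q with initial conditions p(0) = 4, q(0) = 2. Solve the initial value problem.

Coefficient matrix A = [[3, -4], [1, 7]].
Characteristic polynomial det(A - λI) = λ^2 - 10λ + 25 = 0.
Single eigenvalue λ = 5 with algebraic multiplicity 2.
Eigenvector v = (-2,1); generalized eigenvector w with (A-λI)w=v is (3,-1).
General solution: e^(5t)[K_1·v + K_2·(t·v + w)].
Applying p(0)=4, q(0)=2 gives K_1=10, K_2=8.

p(t) = -16te^(5t) + 4e^(5t), q(t) = 8te^(5t) + 2e^(5t)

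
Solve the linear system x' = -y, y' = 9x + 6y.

x(t) = c_1e^(3t) + c_2te^(3t), y(t) = -3c_1e^(3t) - 3c_2te^(3t) - c_2e^(3t)

Coefficient matrix A = [[0, -1], [9, 6]].
Characteristic polynomial det(A - λI) = λ^2 - 6λ + 9 = 0.
Single eigenvalue λ = 3 with algebraic multiplicity 2.
Eigenvector v = (1,-3); generalized eigenvector w with (A-λI)w=v is (0,-1).
General solution: e^(3t)[c_1·v + c_2·(t·v + w)].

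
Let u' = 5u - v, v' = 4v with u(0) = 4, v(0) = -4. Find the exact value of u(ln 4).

7168

A = [[5,-1],[0,4]]; eigenvalues λ = 4, 5.
Eigenvectors: (-1,-1) for λ=4, (1,0) for λ=5.
From the initial condition, c_1 = 4, c_2 = 8.
u(ln 4) = (4)(4^4)(-1) + (8)(4^5)(1) = 7168.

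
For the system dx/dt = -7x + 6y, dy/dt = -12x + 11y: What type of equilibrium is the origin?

saddle

A = [[-7,6],[-12,11]]; det(A-λI) = λ^2 - 4λ - 5.
λ = -1, 5: opposite signs.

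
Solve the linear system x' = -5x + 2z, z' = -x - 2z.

Coefficient matrix A = [[-5, 2], [-1, -2]].
Characteristic polynomial det(A - λI) = λ^2 + 7λ + 12 = 0.
Eigenvalues λ = -4, -3.
For λ=-4: (A-λI) row 1 is [-1, 2], so an eigenvector is (-2, -1).
For λ=-3: (A-λI) row 1 is [-2, 2], so an eigenvector is (-1, -1).
General solution: C_1e^(-4t)(-2,-1) + C_2e^(-3t)(-1,-1).

x(t) = -2C_1e^(-4t) - C_2e^(-3t), z(t) = -C_1e^(-4t) - C_2e^(-3t)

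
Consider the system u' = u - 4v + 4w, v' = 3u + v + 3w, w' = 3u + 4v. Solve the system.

Coefficient matrix A = [[1, -4, 4], [3, 1, 3], [3, 4, 0]].
det(A - λI) = 0 gives eigenvalues λ = 1, -3, 4.
For λ=1: eigenvector (-1,1,1).
For λ=-3: eigenvector (1,0,-1).
For λ=4: eigenvector (0,1,1).
General solution: C_1e^(t)(-1,1,1) + C_2e^(-3t)(1,0,-1) + C_3e^(4t)(0,1,1).

u(t) = -C_1e^(t) + C_2e^(-3t), v(t) = C_1e^(t) + C_3e^(4t), w(t) = C_1e^(t) - C_2e^(-3t) + C_3e^(4t)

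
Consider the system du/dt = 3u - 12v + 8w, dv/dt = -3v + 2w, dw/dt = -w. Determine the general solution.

u(t) = c_1e^(3t) + 2c_2e^(-3t) + c_3e^(-t), v(t) = c_2e^(-3t) + c_3e^(-t), w(t) = c_3e^(-t)

Coefficient matrix A = [[3, -12, 8], [0, -3, 2], [0, 0, -1]].
det(A - λI) = 0 gives eigenvalues λ = 3, -3, -1.
For λ=3: eigenvector (1,0,0).
For λ=-3: eigenvector (2,1,0).
For λ=-1: eigenvector (1,1,1).
General solution: c_1e^(3t)(1,0,0) + c_2e^(-3t)(2,1,0) + c_3e^(-t)(1,1,1).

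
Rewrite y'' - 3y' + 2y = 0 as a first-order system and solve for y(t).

Let x_1 = y, x_2 = y'. Then x_1' = x_2 and x_2' = -2x_1 + 3x_2.
A = [[0,1],[-2,3]]; det(A-λI) = λ^2 - 3λ + 2.
Eigenvalues λ = 2, 1 with eigenvectors (1,2), (1,1).

y(t) = c_1e^(2t) + c_2e^(t)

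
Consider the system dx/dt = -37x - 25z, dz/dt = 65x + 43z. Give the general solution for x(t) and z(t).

x(t) = K_1e^(3t)sin(5t) - 2K_1e^(3t)cos(5t) - 2K_2e^(3t)sin(5t) - K_2e^(3t)cos(5t), z(t) = -2K_1e^(3t)sin(5t) + 3K_1e^(3t)cos(5t) + 3K_2e^(3t)sin(5t) + 2K_2e^(3t)cos(5t)

Coefficient matrix A = [[-37, -25], [65, 43]].
Characteristic polynomial det(A - λI) = λ^2 - 6λ + 34 = 0.
Eigenvalues λ = 3 ± 5i (complex conjugate pair).
For λ=3+5i: an eigenvector is (-2,3) - i(1,-2) = (-2 - i, 3 + 2i).
A real fundamental pair from Re and Im of e^((3+5i)t)v: X_1 = e^(3t)(cos(5t)·(-2,3) + sin(5t)·(1,-2)), X_2 = e^(3t)(sin(5t)·(-2,3) - cos(5t)·(1,-2)).
General solution: K_1X_1 + K_2X_2.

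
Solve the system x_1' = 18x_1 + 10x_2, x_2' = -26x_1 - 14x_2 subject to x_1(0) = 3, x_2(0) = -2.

x_1(t) = 14e^(2t)sin(2t) + 3e^(2t)cos(2t), x_2(t) = -23e^(2t)sin(2t) - 2e^(2t)cos(2t)

Coefficient matrix A = [[18, 10], [-26, -14]].
Characteristic polynomial det(A - λI) = λ^2 - 4λ + 8 = 0.
Eigenvalues λ = 2 ± 2i (complex conjugate pair).
For λ=2+2i: an eigenvector is (2,-3) - i(1,-2) = (2 - i, -3 + 2i).
A real fundamental pair from Re and Im of e^((2+2i)t)v: X_1 = e^(2t)(cos(2t)·(2,-3) + sin(2t)·(1,-2)), X_2 = e^(2t)(sin(2t)·(2,-3) - cos(2t)·(1,-2)).
General solution: K_1X_1 + K_2X_2.
Applying x_1(0)=3, x_2(0)=-2 gives K_1=4, K_2=5.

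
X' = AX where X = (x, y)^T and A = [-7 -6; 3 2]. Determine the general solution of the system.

x(t) = C_1e^(-t) + 2C_2e^(-4t), y(t) = -C_1e^(-t) - C_2e^(-4t)

Coefficient matrix A = [[-7, -6], [3, 2]].
Characteristic polynomial det(A - λI) = λ^2 + 5λ + 4 = 0.
Eigenvalues λ = -1, -4.
For λ=-1: (A-λI) row 1 is [-6, -6], so an eigenvector is (1, -1).
For λ=-4: (A-λI) row 1 is [-3, -6], so an eigenvector is (2, -1).
General solution: C_1e^(-t)(1,-1) + C_2e^(-4t)(2,-1).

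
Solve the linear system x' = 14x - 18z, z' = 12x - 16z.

Coefficient matrix A = [[14, -18], [12, -16]].
Characteristic polynomial det(A - λI) = λ^2 + 2λ - 8 = 0.
Eigenvalues λ = -4, 2.
For λ=-4: (A-λI) row 1 is [18, -18], so an eigenvector is (1, 1).
For λ=2: (A-λI) row 1 is [12, -18], so an eigenvector is (3, 2).
General solution: C_1e^(-4t)(1,1) + C_2e^(2t)(3,2).

x(t) = C_1e^(-4t) + 3C_2e^(2t), z(t) = C_1e^(-4t) + 2C_2e^(2t)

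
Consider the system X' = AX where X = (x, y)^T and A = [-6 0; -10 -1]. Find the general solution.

Coefficient matrix A = [[-6, 0], [-10, -1]].
Characteristic polynomial det(A - λI) = λ^2 + 7λ + 6 = 0.
Eigenvalues λ = -1, -6.
For λ=-1: (A-λI) row 1 is [-5, 0], so an eigenvector is (0, -1).
For λ=-6: (A-λI) row 2 is [-10, 5], so an eigenvector is (1, 2).
General solution: K_1e^(-t)(0,-1) + K_2e^(-6t)(1,2).

x(t) = K_2e^(-6t), y(t) = -K_1e^(-t) + 2K_2e^(-6t)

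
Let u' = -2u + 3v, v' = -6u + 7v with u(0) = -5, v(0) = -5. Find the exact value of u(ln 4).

A = [[-2,3],[-6,7]]; eigenvalues λ = 1, 4.
Eigenvectors: (1,1) for λ=1, (1,2) for λ=4.
From the initial condition, c_1 = -5, c_2 = 0.
u(ln 4) = (-5)(4^1)(1) + (0)(4^4)(1) = -20.

-20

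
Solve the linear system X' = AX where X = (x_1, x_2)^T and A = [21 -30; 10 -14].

x_1(t) = -2C_1e^(6t) + 3C_2e^(t), x_2(t) = -C_1e^(6t) + 2C_2e^(t)

Coefficient matrix A = [[21, -30], [10, -14]].
Characteristic polynomial det(A - λI) = λ^2 - 7λ + 6 = 0.
Eigenvalues λ = 6, 1.
For λ=6: (A-λI) row 1 is [15, -30], so an eigenvector is (-2, -1).
For λ=1: (A-λI) row 1 is [20, -30], so an eigenvector is (3, 2).
General solution: C_1e^(6t)(-2,-1) + C_2e^(t)(3,2).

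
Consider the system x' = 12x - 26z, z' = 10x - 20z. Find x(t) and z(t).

Coefficient matrix A = [[12, -26], [10, -20]].
Characteristic polynomial det(A - λI) = λ^2 + 8λ + 20 = 0.
Eigenvalues λ = -4 ± 2i (complex conjugate pair).
For λ=-4+2i: an eigenvector is (-3,-2) - i(2,1) = (-3 - 2i, -2 - i).
A real fundamental pair from Re and Im of e^((-4+2i)t)v: X_1 = e^(-4t)(cos(2t)·(-3,-2) + sin(2t)·(2,1)), X_2 = e^(-4t)(sin(2t)·(-3,-2) - cos(2t)·(2,1)).
General solution: C_1X_1 + C_2X_2.

x(t) = 2C_1e^(-4t)sin(2t) - 3C_1e^(-4t)cos(2t) - 3C_2e^(-4t)sin(2t) - 2C_2e^(-4t)cos(2t), z(t) = C_1e^(-4t)sin(2t) - 2C_1e^(-4t)cos(2t) - 2C_2e^(-4t)sin(2t) - C_2e^(-4t)cos(2t)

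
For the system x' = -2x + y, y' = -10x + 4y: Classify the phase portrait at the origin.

unstable spiral

A = [[-2,1],[-10,4]]; det(A-λI) = λ^2 - 2λ + 2.
λ = 1 ± i: positive real part.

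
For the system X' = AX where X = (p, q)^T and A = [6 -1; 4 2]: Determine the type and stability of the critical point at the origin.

unstable improper node

A = [[6,-1],[4,2]]; det(A-λI) = λ^2 - 8λ + 16.
repeated λ = 4 with a single eigenvector.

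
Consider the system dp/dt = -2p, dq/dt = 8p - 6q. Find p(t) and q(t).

Coefficient matrix A = [[-2, 0], [8, -6]].
Characteristic polynomial det(A - λI) = λ^2 + 8λ + 12 = 0.
Eigenvalues λ = -2, -6.
For λ=-2: (A-λI) row 2 is [8, -4], so an eigenvector is (-1, -2).
For λ=-6: (A-λI) row 1 is [4, 0], so an eigenvector is (0, 1).
General solution: C_1e^(-2t)(-1,-2) + C_2e^(-6t)(0,1).

p(t) = -C_1e^(-2t), q(t) = -2C_1e^(-2t) + C_2e^(-6t)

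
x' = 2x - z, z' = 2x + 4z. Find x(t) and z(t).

Coefficient matrix A = [[2, -1], [2, 4]].
Characteristic polynomial det(A - λI) = λ^2 - 6λ + 10 = 0.
Eigenvalues λ = 3 ± i (complex conjugate pair).
For λ=3+i: an eigenvector is (-1,1) - i(0,-1) = (-1, 1 + i).
A real fundamental pair from Re and Im of e^((3+i)t)v: X_1 = e^(3t)(cos(t)·(-1,1) + sin(t)·(0,-1)), X_2 = e^(3t)(sin(t)·(-1,1) - cos(t)·(0,-1)).
General solution: C_1X_1 + C_2X_2.

x(t) = -C_1e^(3t)cos(t) - C_2e^(3t)sin(t), z(t) = -C_1e^(3t)sin(t) + C_1e^(3t)cos(t) + C_2e^(3t)sin(t) + C_2e^(3t)cos(t)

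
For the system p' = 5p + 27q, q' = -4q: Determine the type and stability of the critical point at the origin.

saddle

A = [[5,27],[0,-4]]; det(A-λI) = λ^2 - λ - 20.
λ = -4, 5: opposite signs.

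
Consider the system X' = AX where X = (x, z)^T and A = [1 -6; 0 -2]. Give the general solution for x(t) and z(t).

x(t) = -K_1e^(t) + 2K_2e^(-2t), z(t) = K_2e^(-2t)

Coefficient matrix A = [[1, -6], [0, -2]].
Characteristic polynomial det(A - λI) = λ^2 + λ - 2 = 0.
Eigenvalues λ = 1, -2.
For λ=1: (A-λI) row 1 is [0, -6], so an eigenvector is (-1, 0).
For λ=-2: (A-λI) row 1 is [3, -6], so an eigenvector is (2, 1).
General solution: K_1e^(t)(-1,0) + K_2e^(-2t)(2,1).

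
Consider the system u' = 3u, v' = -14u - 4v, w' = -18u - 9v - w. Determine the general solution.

u(t) = C_2e^(3t), v(t) = C_1e^(-4t) - 2C_2e^(3t), w(t) = 3C_1e^(-4t) + C_3e^(-t)

Coefficient matrix A = [[3, 0, 0], [-14, -4, 0], [-18, -9, -1]].
det(A - λI) = 0 gives eigenvalues λ = -4, 3, -1.
For λ=-4: eigenvector (0,1,3).
For λ=3: eigenvector (1,-2,0).
For λ=-1: eigenvector (0,0,1).
General solution: C_1e^(-4t)(0,1,3) + C_2e^(3t)(1,-2,0) + C_3e^(-t)(0,0,1).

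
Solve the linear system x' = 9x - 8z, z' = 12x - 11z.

x(t) = 2C_1e^(-3t) + C_2e^(t), z(t) = 3C_1e^(-3t) + C_2e^(t)

Coefficient matrix A = [[9, -8], [12, -11]].
Characteristic polynomial det(A - λI) = λ^2 + 2λ - 3 = 0.
Eigenvalues λ = -3, 1.
For λ=-3: (A-λI) row 1 is [12, -8], so an eigenvector is (2, 3).
For λ=1: (A-λI) row 1 is [8, -8], so an eigenvector is (1, 1).
General solution: C_1e^(-3t)(2,3) + C_2e^(t)(1,1).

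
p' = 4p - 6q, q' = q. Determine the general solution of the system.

p(t) = c_1e^(4t) + 2c_2e^(t), q(t) = c_2e^(t)

Coefficient matrix A = [[4, -6], [0, 1]].
Characteristic polynomial det(A - λI) = λ^2 - 5λ + 4 = 0.
Eigenvalues λ = 4, 1.
For λ=4: (A-λI) row 1 is [0, -6], so an eigenvector is (1, 0).
For λ=1: (A-λI) row 1 is [3, -6], so an eigenvector is (2, 1).
General solution: c_1e^(4t)(1,0) + c_2e^(t)(2,1).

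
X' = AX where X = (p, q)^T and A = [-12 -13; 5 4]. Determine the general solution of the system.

Coefficient matrix A = [[-12, -13], [5, 4]].
Characteristic polynomial det(A - λI) = λ^2 + 8λ + 17 = 0.
Eigenvalues λ = -4 ± i (complex conjugate pair).
For λ=-4+i: an eigenvector is (-2,1) - i(3,-2) = (-2 - 3i, 1 + 2i).
A real fundamental pair from Re and Im of e^((-4+i)t)v: X_1 = e^(-4t)(cos(t)·(-2,1) + sin(t)·(3,-2)), X_2 = e^(-4t)(sin(t)·(-2,1) - cos(t)·(3,-2)).
General solution: K_1X_1 + K_2X_2.

p(t) = 3K_1e^(-4t)sin(t) - 2K_1e^(-4t)cos(t) - 2K_2e^(-4t)sin(t) - 3K_2e^(-4t)cos(t), q(t) = -2K_1e^(-4t)sin(t) + K_1e^(-4t)cos(t) + K_2e^(-4t)sin(t) + 2K_2e^(-4t)cos(t)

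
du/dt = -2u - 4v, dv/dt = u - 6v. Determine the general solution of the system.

Coefficient matrix A = [[-2, -4], [1, -6]].
Characteristic polynomial det(A - λI) = λ^2 + 8λ + 16 = 0.
Single eigenvalue λ = -4 with algebraic multiplicity 2.
Eigenvector v = (-2,-1); generalized eigenvector w with (A-λI)w=v is (-1,0).
General solution: e^(-4t)[C_1·v + C_2·(t·v + w)].

u(t) = -2C_1e^(-4t) - 2C_2te^(-4t) - C_2e^(-4t), v(t) = -C_1e^(-4t) - C_2te^(-4t)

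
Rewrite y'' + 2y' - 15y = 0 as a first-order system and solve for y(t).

y(t) = K_1e^(-5t) + K_2e^(3t)

Let x_1 = y, x_2 = y'. Then x_1' = x_2 and x_2' = 15x_1 - 2x_2.
A = [[0,1],[15,-2]]; det(A-λI) = λ^2 + 2λ - 15.
Eigenvalues λ = -5, 3 with eigenvectors (1,-5), (1,3).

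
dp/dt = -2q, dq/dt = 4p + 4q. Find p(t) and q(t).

p(t) = K_1e^(2t)sin(2t) - K_2e^(2t)cos(2t), q(t) = -K_1e^(2t)sin(2t) - K_1e^(2t)cos(2t) - K_2e^(2t)sin(2t) + K_2e^(2t)cos(2t)

Coefficient matrix A = [[0, -2], [4, 4]].
Characteristic polynomial det(A - λI) = λ^2 - 4λ + 8 = 0.
Eigenvalues λ = 2 ± 2i (complex conjugate pair).
For λ=2+2i: an eigenvector is (0,-1) - i(1,-1) = (0 - i, -1 + i).
A real fundamental pair from Re and Im of e^((2+2i)t)v: X_1 = e^(2t)(cos(2t)·(0,-1) + sin(2t)·(1,-1)), X_2 = e^(2t)(sin(2t)·(0,-1) - cos(2t)·(1,-1)).
General solution: K_1X_1 + K_2X_2.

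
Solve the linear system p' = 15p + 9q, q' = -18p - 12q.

p(t) = C_1e^(-3t) - C_2e^(6t), q(t) = -2C_1e^(-3t) + C_2e^(6t)

Coefficient matrix A = [[15, 9], [-18, -12]].
Characteristic polynomial det(A - λI) = λ^2 - 3λ - 18 = 0.
Eigenvalues λ = -3, 6.
For λ=-3: (A-λI) row 1 is [18, 9], so an eigenvector is (1, -2).
For λ=6: (A-λI) row 1 is [9, 9], so an eigenvector is (-1, 1).
General solution: C_1e^(-3t)(1,-2) + C_2e^(6t)(-1,1).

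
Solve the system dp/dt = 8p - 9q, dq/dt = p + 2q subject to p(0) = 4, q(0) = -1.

Coefficient matrix A = [[8, -9], [1, 2]].
Characteristic polynomial det(A - λI) = λ^2 - 10λ + 25 = 0.
Single eigenvalue λ = 5 with algebraic multiplicity 2.
Eigenvector v = (3,1); generalized eigenvector w with (A-λI)w=v is (-2,-1).
General solution: e^(5t)[K_1·v + K_2·(t·v + w)].
Applying p(0)=4, q(0)=-1 gives K_1=6, K_2=7.

p(t) = 21te^(5t) + 4e^(5t), q(t) = 7te^(5t) - e^(5t)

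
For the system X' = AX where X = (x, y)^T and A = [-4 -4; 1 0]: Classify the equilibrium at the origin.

A = [[-4,-4],[1,0]]; det(A-λI) = λ^2 + 4λ + 4.
repeated λ = -2 with a single eigenvector.

stable improper node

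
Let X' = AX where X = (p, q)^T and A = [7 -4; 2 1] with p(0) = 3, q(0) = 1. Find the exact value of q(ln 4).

A = [[7,-4],[2,1]]; eigenvalues λ = 3, 5.
Eigenvectors: (-1,-1) for λ=3, (2,1) for λ=5.
From the initial condition, c_1 = 1, c_2 = 2.
q(ln 4) = (1)(4^3)(-1) + (2)(4^5)(1) = 1984.

1984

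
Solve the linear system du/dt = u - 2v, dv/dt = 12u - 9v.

u(t) = -c_1e^(-3t) + c_2e^(-5t), v(t) = -2c_1e^(-3t) + 3c_2e^(-5t)

Coefficient matrix A = [[1, -2], [12, -9]].
Characteristic polynomial det(A - λI) = λ^2 + 8λ + 15 = 0.
Eigenvalues λ = -3, -5.
For λ=-3: (A-λI) row 1 is [4, -2], so an eigenvector is (-1, -2).
For λ=-5: (A-λI) row 1 is [6, -2], so an eigenvector is (1, 3).
General solution: c_1e^(-3t)(-1,-2) + c_2e^(-5t)(1,3).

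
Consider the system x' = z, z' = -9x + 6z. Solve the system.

Coefficient matrix A = [[0, 1], [-9, 6]].
Characteristic polynomial det(A - λI) = λ^2 - 6λ + 9 = 0.
Single eigenvalue λ = 3 with algebraic multiplicity 2.
Eigenvector v = (1,3); generalized eigenvector w with (A-λI)w=v is (-1,-2).
General solution: e^(3t)[C_1·v + C_2·(t·v + w)].

x(t) = C_1e^(3t) + C_2te^(3t) - C_2e^(3t), z(t) = 3C_1e^(3t) + 3C_2te^(3t) - 2C_2e^(3t)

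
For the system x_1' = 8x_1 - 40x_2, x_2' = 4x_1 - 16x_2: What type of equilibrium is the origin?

A = [[8,-40],[4,-16]]; det(A-λI) = λ^2 + 8λ + 32.
λ = -4 ± 4i: negative real part.

stable spiral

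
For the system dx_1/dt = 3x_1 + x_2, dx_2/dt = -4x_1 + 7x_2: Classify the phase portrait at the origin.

A = [[3,1],[-4,7]]; det(A-λI) = λ^2 - 10λ + 25.
repeated λ = 5 with a single eigenvector.

unstable improper node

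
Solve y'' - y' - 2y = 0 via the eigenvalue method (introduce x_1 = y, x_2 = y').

Let x_1 = y, x_2 = y'. Then x_1' = x_2 and x_2' = 2x_1 + x_2.
A = [[0,1],[2,1]]; det(A-λI) = λ^2 - λ - 2.
Eigenvalues λ = -1, 2 with eigenvectors (1,-1), (1,2).

y(t) = C_1e^(-t) + C_2e^(2t)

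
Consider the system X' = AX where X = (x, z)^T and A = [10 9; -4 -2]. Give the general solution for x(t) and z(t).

Coefficient matrix A = [[10, 9], [-4, -2]].
Characteristic polynomial det(A - λI) = λ^2 - 8λ + 16 = 0.
Single eigenvalue λ = 4 with algebraic multiplicity 2.
Eigenvector v = (-3,2); generalized eigenvector w with (A-λI)w=v is (-2,1).
General solution: e^(4t)[c_1·v + c_2·(t·v + w)].

x(t) = -3c_1e^(4t) - 3c_2te^(4t) - 2c_2e^(4t), z(t) = 2c_1e^(4t) + 2c_2te^(4t) + c_2e^(4t)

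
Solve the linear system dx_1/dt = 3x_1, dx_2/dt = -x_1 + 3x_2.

x_1(t) = K_2e^(3t), x_2(t) = -K_1e^(3t) - K_2te^(3t) + 3K_2e^(3t)

Coefficient matrix A = [[3, 0], [-1, 3]].
Characteristic polynomial det(A - λI) = λ^2 - 6λ + 9 = 0.
Single eigenvalue λ = 3 with algebraic multiplicity 2.
Eigenvector v = (0,-1); generalized eigenvector w with (A-λI)w=v is (1,3).
General solution: e^(3t)[K_1·v + K_2·(t·v + w)].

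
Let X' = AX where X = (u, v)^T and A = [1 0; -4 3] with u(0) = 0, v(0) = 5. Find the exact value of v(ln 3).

135

A = [[1,0],[-4,3]]; eigenvalues λ = 1, 3.
Eigenvectors: (-1,-2) for λ=1, (0,-1) for λ=3.
From the initial condition, c_1 = 0, c_2 = -5.
v(ln 3) = (0)(3^1)(-2) + (-5)(3^3)(-1) = 135.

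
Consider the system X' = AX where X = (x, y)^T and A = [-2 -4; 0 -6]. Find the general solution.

Coefficient matrix A = [[-2, -4], [0, -6]].
Characteristic polynomial det(A - λI) = λ^2 + 8λ + 12 = 0.
Eigenvalues λ = -6, -2.
For λ=-6: (A-λI) row 1 is [4, -4], so an eigenvector is (1, 1).
For λ=-2: (A-λI) row 1 is [0, -4], so an eigenvector is (-1, 0).
General solution: K_1e^(-6t)(1,1) + K_2e^(-2t)(-1,0).

x(t) = K_1e^(-6t) - K_2e^(-2t), y(t) = K_1e^(-6t)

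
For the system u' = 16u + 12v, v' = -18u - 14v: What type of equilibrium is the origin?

A = [[16,12],[-18,-14]]; det(A-λI) = λ^2 - 2λ - 8.
λ = -2, 4: opposite signs.

saddle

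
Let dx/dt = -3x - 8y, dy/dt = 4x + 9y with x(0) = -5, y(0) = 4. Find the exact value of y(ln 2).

A = [[-3,-8],[4,9]]; eigenvalues λ = 5, 1.
Eigenvectors: (-1,1) for λ=5, (-2,1) for λ=1.
From the initial condition, c_1 = 3, c_2 = 1.
y(ln 2) = (3)(2^5)(1) + (1)(2^1)(1) = 98.

98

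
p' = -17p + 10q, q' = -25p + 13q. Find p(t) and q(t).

p(t) = -C_1e^(-2t)sin(5t) - C_1e^(-2t)cos(5t) - C_2e^(-2t)sin(5t) + C_2e^(-2t)cos(5t), q(t) = -C_1e^(-2t)sin(5t) - 2C_1e^(-2t)cos(5t) - 2C_2e^(-2t)sin(5t) + C_2e^(-2t)cos(5t)

Coefficient matrix A = [[-17, 10], [-25, 13]].
Characteristic polynomial det(A - λI) = λ^2 + 4λ + 29 = 0.
Eigenvalues λ = -2 ± 5i (complex conjugate pair).
For λ=-2+5i: an eigenvector is (-1,-2) - i(-1,-1) = (-1 + i, -2 + i).
A real fundamental pair from Re and Im of e^((-2+5i)t)v: X_1 = e^(-2t)(cos(5t)·(-1,-2) + sin(5t)·(-1,-1)), X_2 = e^(-2t)(sin(5t)·(-1,-2) - cos(5t)·(-1,-1)).
General solution: C_1X_1 + C_2X_2.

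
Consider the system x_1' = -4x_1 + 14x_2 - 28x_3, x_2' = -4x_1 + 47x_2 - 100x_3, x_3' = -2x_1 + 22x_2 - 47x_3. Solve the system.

x_1(t) = -2c_1e^(3t) + c_3e^(-4t), x_2(t) = -7c_1e^(3t) + 2c_2e^(-3t) + 4c_3e^(-4t), x_3(t) = -3c_1e^(3t) + c_2e^(-3t) + 2c_3e^(-4t)

Coefficient matrix A = [[-4, 14, -28], [-4, 47, -100], [-2, 22, -47]].
det(A - λI) = 0 gives eigenvalues λ = 3, -3, -4.
For λ=3: eigenvector (-2,-7,-3).
For λ=-3: eigenvector (0,2,1).
For λ=-4: eigenvector (1,4,2).
General solution: c_1e^(3t)(-2,-7,-3) + c_2e^(-3t)(0,2,1) + c_3e^(-4t)(1,4,2).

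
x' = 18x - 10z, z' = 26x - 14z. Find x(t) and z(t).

Coefficient matrix A = [[18, -10], [26, -14]].
Characteristic polynomial det(A - λI) = λ^2 - 4λ + 8 = 0.
Eigenvalues λ = 2 ± 2i (complex conjugate pair).
For λ=2+2i: an eigenvector is (-2,-3) - i(-1,-2) = (-2 + i, -3 + 2i).
A real fundamental pair from Re and Im of e^((2+2i)t)v: X_1 = e^(2t)(cos(2t)·(-2,-3) + sin(2t)·(-1,-2)), X_2 = e^(2t)(sin(2t)·(-2,-3) - cos(2t)·(-1,-2)).
General solution: c_1X_1 + c_2X_2.

x(t) = -c_1e^(2t)sin(2t) - 2c_1e^(2t)cos(2t) - 2c_2e^(2t)sin(2t) + c_2e^(2t)cos(2t), z(t) = -2c_1e^(2t)sin(2t) - 3c_1e^(2t)cos(2t) - 3c_2e^(2t)sin(2t) + 2c_2e^(2t)cos(2t)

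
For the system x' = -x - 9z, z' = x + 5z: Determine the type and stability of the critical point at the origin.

A = [[-1,-9],[1,5]]; det(A-λI) = λ^2 - 4λ + 4.
repeated λ = 2 with a single eigenvector.

unstable improper node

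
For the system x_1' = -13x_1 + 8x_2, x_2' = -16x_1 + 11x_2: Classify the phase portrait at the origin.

saddle

A = [[-13,8],[-16,11]]; det(A-λI) = λ^2 + 2λ - 15.
λ = -5, 3: opposite signs.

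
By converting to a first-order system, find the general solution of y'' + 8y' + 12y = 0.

y(t) = K_1e^(-2t) + K_2e^(-6t)

Let x_1 = y, x_2 = y'. Then x_1' = x_2 and x_2' = -12x_1 - 8x_2.
A = [[0,1],[-12,-8]]; det(A-λI) = λ^2 + 8λ + 12.
Eigenvalues λ = -2, -6 with eigenvectors (1,-2), (1,-6).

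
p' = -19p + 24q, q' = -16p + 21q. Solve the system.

p(t) = -C_1e^(5t) - 3C_2e^(-3t), q(t) = -C_1e^(5t) - 2C_2e^(-3t)

Coefficient matrix A = [[-19, 24], [-16, 21]].
Characteristic polynomial det(A - λI) = λ^2 - 2λ - 15 = 0.
Eigenvalues λ = 5, -3.
For λ=5: (A-λI) row 1 is [-24, 24], so an eigenvector is (-1, -1).
For λ=-3: (A-λI) row 1 is [-16, 24], so an eigenvector is (-3, -2).
General solution: C_1e^(5t)(-1,-1) + C_2e^(-3t)(-3,-2).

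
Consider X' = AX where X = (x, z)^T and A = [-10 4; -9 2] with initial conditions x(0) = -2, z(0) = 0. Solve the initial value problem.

x(t) = 12te^(-4t) - 2e^(-4t), z(t) = 18te^(-4t)

Coefficient matrix A = [[-10, 4], [-9, 2]].
Characteristic polynomial det(A - λI) = λ^2 + 8λ + 16 = 0.
Single eigenvalue λ = -4 with algebraic multiplicity 2.
Eigenvector v = (2,3); generalized eigenvector w with (A-λI)w=v is (-1,-1).
General solution: e^(-4t)[K_1·v + K_2·(t·v + w)].
Applying x(0)=-2, z(0)=0 gives K_1=2, K_2=6.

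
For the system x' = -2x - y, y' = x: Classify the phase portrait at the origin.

stable improper node

A = [[-2,-1],[1,0]]; det(A-λI) = λ^2 + 2λ + 1.
repeated λ = -1 with a single eigenvector.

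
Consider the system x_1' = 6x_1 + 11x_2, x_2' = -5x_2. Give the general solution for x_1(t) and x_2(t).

Coefficient matrix A = [[6, 11], [0, -5]].
Characteristic polynomial det(A - λI) = λ^2 - λ - 30 = 0.
Eigenvalues λ = -5, 6.
For λ=-5: (A-λI) row 1 is [11, 11], so an eigenvector is (1, -1).
For λ=6: (A-λI) row 1 is [0, 11], so an eigenvector is (1, 0).
General solution: K_1e^(-5t)(1,-1) + K_2e^(6t)(1,0).

x_1(t) = K_1e^(-5t) + K_2e^(6t), x_2(t) = -K_1e^(-5t)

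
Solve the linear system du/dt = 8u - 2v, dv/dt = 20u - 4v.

u(t) = K_1e^(2t)sin(2t) - K_2e^(2t)cos(2t), v(t) = 3K_1e^(2t)sin(2t) - K_1e^(2t)cos(2t) - K_2e^(2t)sin(2t) - 3K_2e^(2t)cos(2t)

Coefficient matrix A = [[8, -2], [20, -4]].
Characteristic polynomial det(A - λI) = λ^2 - 4λ + 8 = 0.
Eigenvalues λ = 2 ± 2i (complex conjugate pair).
For λ=2+2i: an eigenvector is (0,-1) - i(1,3) = (0 - i, -1 - 3i).
A real fundamental pair from Re and Im of e^((2+2i)t)v: X_1 = e^(2t)(cos(2t)·(0,-1) + sin(2t)·(1,3)), X_2 = e^(2t)(sin(2t)·(0,-1) - cos(2t)·(1,3)).
General solution: K_1X_1 + K_2X_2.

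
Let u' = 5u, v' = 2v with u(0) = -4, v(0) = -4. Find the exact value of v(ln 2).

-16

A = [[5,0],[0,2]]; eigenvalues λ = 2, 5.
Eigenvectors: (0,1) for λ=2, (-1,0) for λ=5.
From the initial condition, c_1 = -4, c_2 = 4.
v(ln 2) = (-4)(2^2)(1) + (4)(2^5)(0) = -16.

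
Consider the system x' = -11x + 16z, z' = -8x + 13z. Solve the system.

x(t) = 2K_1e^(-3t) - K_2e^(5t), z(t) = K_1e^(-3t) - K_2e^(5t)

Coefficient matrix A = [[-11, 16], [-8, 13]].
Characteristic polynomial det(A - λI) = λ^2 - 2λ - 15 = 0.
Eigenvalues λ = -3, 5.
For λ=-3: (A-λI) row 1 is [-8, 16], so an eigenvector is (2, 1).
For λ=5: (A-λI) row 1 is [-16, 16], so an eigenvector is (-1, -1).
General solution: K_1e^(-3t)(2,1) + K_2e^(5t)(-1,-1).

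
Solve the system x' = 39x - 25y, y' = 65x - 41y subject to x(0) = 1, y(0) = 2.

Coefficient matrix A = [[39, -25], [65, -41]].
Characteristic polynomial det(A - λI) = λ^2 + 2λ + 26 = 0.
Eigenvalues λ = -1 ± 5i (complex conjugate pair).
For λ=-1+5i: an eigenvector is (-1,-2) - i(2,3) = (-1 - 2i, -2 - 3i).
A real fundamental pair from Re and Im of e^((-1+5i)t)v: X_1 = e^(-t)(cos(5t)·(-1,-2) + sin(5t)·(2,3)), X_2 = e^(-t)(sin(5t)·(-1,-2) - cos(5t)·(2,3)).
General solution: c_1X_1 + c_2X_2.
Applying x(0)=1, y(0)=2 gives c_1=-1, c_2=0.

x(t) = -2e^(-t)sin(5t) + e^(-t)cos(5t), y(t) = -3e^(-t)sin(5t) + 2e^(-t)cos(5t)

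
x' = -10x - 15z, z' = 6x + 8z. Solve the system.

x(t) = K_1e^(-t)sin(3t) - 2K_1e^(-t)cos(3t) - 2K_2e^(-t)sin(3t) - K_2e^(-t)cos(3t), z(t) = -K_1e^(-t)sin(3t) + K_1e^(-t)cos(3t) + K_2e^(-t)sin(3t) + K_2e^(-t)cos(3t)

Coefficient matrix A = [[-10, -15], [6, 8]].
Characteristic polynomial det(A - λI) = λ^2 + 2λ + 10 = 0.
Eigenvalues λ = -1 ± 3i (complex conjugate pair).
For λ=-1+3i: an eigenvector is (-2,1) - i(1,-1) = (-2 - i, 1 + i).
A real fundamental pair from Re and Im of e^((-1+3i)t)v: X_1 = e^(-t)(cos(3t)·(-2,1) + sin(3t)·(1,-1)), X_2 = e^(-t)(sin(3t)·(-2,1) - cos(3t)·(1,-1)).
General solution: K_1X_1 + K_2X_2.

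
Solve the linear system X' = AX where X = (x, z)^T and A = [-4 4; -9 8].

Coefficient matrix A = [[-4, 4], [-9, 8]].
Characteristic polynomial det(A - λI) = λ^2 - 4λ + 4 = 0.
Single eigenvalue λ = 2 with algebraic multiplicity 2.
Eigenvector v = (-2,-3); generalized eigenvector w with (A-λI)w=v is (-1,-2).
General solution: e^(2t)[C_1·v + C_2·(t·v + w)].

x(t) = -2C_1e^(2t) - 2C_2te^(2t) - C_2e^(2t), z(t) = -3C_1e^(2t) - 3C_2te^(2t) - 2C_2e^(2t)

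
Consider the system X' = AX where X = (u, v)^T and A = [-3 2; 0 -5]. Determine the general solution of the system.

Coefficient matrix A = [[-3, 2], [0, -5]].
Characteristic polynomial det(A - λI) = λ^2 + 8λ + 15 = 0.
Eigenvalues λ = -3, -5.
For λ=-3: (A-λI) row 1 is [0, 2], so an eigenvector is (-1, 0).
For λ=-5: (A-λI) row 1 is [2, 2], so an eigenvector is (-1, 1).
General solution: c_1e^(-3t)(-1,0) + c_2e^(-5t)(-1,1).

u(t) = -c_1e^(-3t) - c_2e^(-5t), v(t) = c_2e^(-5t)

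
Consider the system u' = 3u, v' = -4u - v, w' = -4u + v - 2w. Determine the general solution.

u(t) = c_1e^(3t), v(t) = -c_1e^(3t) + c_2e^(-t), w(t) = -c_1e^(3t) + c_2e^(-t) + c_3e^(-2t)

Coefficient matrix A = [[3, 0, 0], [-4, -1, 0], [-4, 1, -2]].
det(A - λI) = 0 gives eigenvalues λ = 3, -1, -2.
For λ=3: eigenvector (1,-1,-1).
For λ=-1: eigenvector (0,1,1).
For λ=-2: eigenvector (0,0,1).
General solution: c_1e^(3t)(1,-1,-1) + c_2e^(-t)(0,1,1) + c_3e^(-2t)(0,0,1).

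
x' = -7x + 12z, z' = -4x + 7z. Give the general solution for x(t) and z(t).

Coefficient matrix A = [[-7, 12], [-4, 7]].
Characteristic polynomial det(A - λI) = λ^2 - 1 = 0.
Eigenvalues λ = -1, 1.
For λ=-1: (A-λI) row 1 is [-6, 12], so an eigenvector is (-2, -1).
For λ=1: (A-λI) row 1 is [-8, 12], so an eigenvector is (-3, -2).
General solution: K_1e^(-t)(-2,-1) + K_2e^(t)(-3,-2).

x(t) = -2K_1e^(-t) - 3K_2e^(t), z(t) = -K_1e^(-t) - 2K_2e^(t)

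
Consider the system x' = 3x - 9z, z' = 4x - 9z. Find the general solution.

x(t) = -3C_1e^(-3t) - 3C_2te^(-3t) - 2C_2e^(-3t), z(t) = -2C_1e^(-3t) - 2C_2te^(-3t) - C_2e^(-3t)

Coefficient matrix A = [[3, -9], [4, -9]].
Characteristic polynomial det(A - λI) = λ^2 + 6λ + 9 = 0.
Single eigenvalue λ = -3 with algebraic multiplicity 2.
Eigenvector v = (-3,-2); generalized eigenvector w with (A-λI)w=v is (-2,-1).
General solution: e^(-3t)[C_1·v + C_2·(t·v + w)].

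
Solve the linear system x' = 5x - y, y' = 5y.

Coefficient matrix A = [[5, -1], [0, 5]].
Characteristic polynomial det(A - λI) = λ^2 - 10λ + 25 = 0.
Single eigenvalue λ = 5 with algebraic multiplicity 2.
Eigenvector v = (1,0); generalized eigenvector w with (A-λI)w=v is (3,-1).
General solution: e^(5t)[K_1·v + K_2·(t·v + w)].

x(t) = K_1e^(5t) + K_2te^(5t) + 3K_2e^(5t), y(t) = -K_2e^(5t)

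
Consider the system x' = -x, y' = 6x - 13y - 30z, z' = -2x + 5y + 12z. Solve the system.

Coefficient matrix A = [[-1, 0, 0], [6, -13, -30], [-2, 5, 12]].
det(A - λI) = 0 gives eigenvalues λ = -1, -3, 2.
For λ=-1: eigenvector (1,3,-1).
For λ=-3: eigenvector (0,3,-1).
For λ=2: eigenvector (0,-2,1).
General solution: c_1e^(-t)(1,3,-1) + c_2e^(-3t)(0,3,-1) + c_3e^(2t)(0,-2,1).

x(t) = c_1e^(-t), y(t) = 3c_1e^(-t) + 3c_2e^(-3t) - 2c_3e^(2t), z(t) = -c_1e^(-t) - c_2e^(-3t) + c_3e^(2t)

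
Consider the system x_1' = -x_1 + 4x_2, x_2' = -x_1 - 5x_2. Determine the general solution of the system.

x_1(t) = -2K_1e^(-3t) - 2K_2te^(-3t) - 3K_2e^(-3t), x_2(t) = K_1e^(-3t) + K_2te^(-3t) + K_2e^(-3t)

Coefficient matrix A = [[-1, 4], [-1, -5]].
Characteristic polynomial det(A - λI) = λ^2 + 6λ + 9 = 0.
Single eigenvalue λ = -3 with algebraic multiplicity 2.
Eigenvector v = (-2,1); generalized eigenvector w with (A-λI)w=v is (-3,1).
General solution: e^(-3t)[K_1·v + K_2·(t·v + w)].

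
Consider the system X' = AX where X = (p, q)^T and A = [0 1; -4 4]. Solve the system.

p(t) = C_1e^(2t) + C_2te^(2t) - C_2e^(2t), q(t) = 2C_1e^(2t) + 2C_2te^(2t) - C_2e^(2t)

Coefficient matrix A = [[0, 1], [-4, 4]].
Characteristic polynomial det(A - λI) = λ^2 - 4λ + 4 = 0.
Single eigenvalue λ = 2 with algebraic multiplicity 2.
Eigenvector v = (1,2); generalized eigenvector w with (A-λI)w=v is (-1,-1).
General solution: e^(2t)[C_1·v + C_2·(t·v + w)].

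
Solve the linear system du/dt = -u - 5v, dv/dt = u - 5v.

u(t) = C_1e^(-3t)sin(t) - 2C_1e^(-3t)cos(t) - 2C_2e^(-3t)sin(t) - C_2e^(-3t)cos(t), v(t) = -C_1e^(-3t)cos(t) - C_2e^(-3t)sin(t)

Coefficient matrix A = [[-1, -5], [1, -5]].
Characteristic polynomial det(A - λI) = λ^2 + 6λ + 10 = 0.
Eigenvalues λ = -3 ± i (complex conjugate pair).
For λ=-3+i: an eigenvector is (-2,-1) - i(1,0) = (-2 - i, -1).
A real fundamental pair from Re and Im of e^((-3+i)t)v: X_1 = e^(-3t)(cos(t)·(-2,-1) + sin(t)·(1,0)), X_2 = e^(-3t)(sin(t)·(-2,-1) - cos(t)·(1,0)).
General solution: C_1X_1 + C_2X_2.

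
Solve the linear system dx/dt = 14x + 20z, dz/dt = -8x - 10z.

x(t) = -K_1e^(2t)sin(4t) - 2K_1e^(2t)cos(4t) - 2K_2e^(2t)sin(4t) + K_2e^(2t)cos(4t), z(t) = K_1e^(2t)sin(4t) + K_1e^(2t)cos(4t) + K_2e^(2t)sin(4t) - K_2e^(2t)cos(4t)

Coefficient matrix A = [[14, 20], [-8, -10]].
Characteristic polynomial det(A - λI) = λ^2 - 4λ + 20 = 0.
Eigenvalues λ = 2 ± 4i (complex conjugate pair).
For λ=2+4i: an eigenvector is (-2,1) - i(-1,1) = (-2 + i, 1 - i).
A real fundamental pair from Re and Im of e^((2+4i)t)v: X_1 = e^(2t)(cos(4t)·(-2,1) + sin(4t)·(-1,1)), X_2 = e^(2t)(sin(4t)·(-2,1) - cos(4t)·(-1,1)).
General solution: K_1X_1 + K_2X_2.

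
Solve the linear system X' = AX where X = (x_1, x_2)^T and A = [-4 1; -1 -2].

x_1(t) = -c_1e^(-3t) - c_2te^(-3t) - 2c_2e^(-3t), x_2(t) = -c_1e^(-3t) - c_2te^(-3t) - 3c_2e^(-3t)

Coefficient matrix A = [[-4, 1], [-1, -2]].
Characteristic polynomial det(A - λI) = λ^2 + 6λ + 9 = 0.
Single eigenvalue λ = -3 with algebraic multiplicity 2.
Eigenvector v = (-1,-1); generalized eigenvector w with (A-λI)w=v is (-2,-3).
General solution: e^(-3t)[c_1·v + c_2·(t·v + w)].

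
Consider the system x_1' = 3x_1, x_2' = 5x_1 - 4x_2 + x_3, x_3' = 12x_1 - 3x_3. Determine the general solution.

x_1(t) = C_1e^(3t), x_2(t) = C_1e^(3t) + C_2e^(-3t) + C_3e^(-4t), x_3(t) = 2C_1e^(3t) + C_2e^(-3t)

Coefficient matrix A = [[3, 0, 0], [5, -4, 1], [12, 0, -3]].
det(A - λI) = 0 gives eigenvalues λ = 3, -3, -4.
For λ=3: eigenvector (1,1,2).
For λ=-3: eigenvector (0,1,1).
For λ=-4: eigenvector (0,1,0).
General solution: C_1e^(3t)(1,1,2) + C_2e^(-3t)(0,1,1) + C_3e^(-4t)(0,1,0).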